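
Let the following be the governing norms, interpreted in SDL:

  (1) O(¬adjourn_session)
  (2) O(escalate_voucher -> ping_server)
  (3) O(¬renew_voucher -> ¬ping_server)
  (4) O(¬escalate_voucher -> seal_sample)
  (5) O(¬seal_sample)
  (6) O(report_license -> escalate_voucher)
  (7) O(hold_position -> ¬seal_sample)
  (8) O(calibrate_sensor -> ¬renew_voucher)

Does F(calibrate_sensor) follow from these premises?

Premise 5 states O(¬seal_sample) outright.
Premise 4, O(¬escalate_voucher -> seal_sample), contraposes to O(¬seal_sample -> escalate_voucher); with O(¬seal_sample) we get O(escalate_voucher).
With premise 2, O(escalate_voucher -> ping_server), the K-axiom yields O(ping_server).
Premise 3 is O(¬renew_voucher -> ¬ping_server); contrapositively O(ping_server -> renew_voucher). Since O(ping_server) holds, K gives O(renew_voucher).
Premise 8, O(calibrate_sensor -> ¬renew_voucher), contraposes to O(renew_voucher -> ¬calibrate_sensor); with O(renew_voucher) we get O(¬calibrate_sensor).
Premises 1, 6, 7 do not contribute to this derivation.
So O(¬calibrate_sensor) holds, i.e. F(calibrate_sensor). The claim follows.

Yes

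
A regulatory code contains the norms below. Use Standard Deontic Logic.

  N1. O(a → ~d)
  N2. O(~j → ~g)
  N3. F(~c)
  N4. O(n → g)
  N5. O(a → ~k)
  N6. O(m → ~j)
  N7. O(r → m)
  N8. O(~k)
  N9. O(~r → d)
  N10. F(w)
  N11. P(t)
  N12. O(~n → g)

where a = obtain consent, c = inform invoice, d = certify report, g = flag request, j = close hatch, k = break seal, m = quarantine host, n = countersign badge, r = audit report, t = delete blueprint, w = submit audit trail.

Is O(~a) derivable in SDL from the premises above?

Premises 4 and 12 cover both cases: O(n → g) and O(~n → g). Since n ∨ ~n is a tautology, O(g) follows.
The contrapositive of premise 2 (O(~j → ~g)) is O(g → j), and O(g) is already established, so O(j).
Premise 6 is O(m → ~j); contrapositively O(j → ~m). Since O(j) holds, K gives O(~m).
Premise 7 is O(r → m); contrapositively O(~m → ~r). Since O(~m) holds, K gives O(~r).
Applying K to premise 9 (O(~r → d)) and O(~r) yields O(d).
The contrapositive of premise 1 (O(a → ~d)) is O(d → ~a), and O(d) is already established, so O(~a).
Premises 3, 5, 8, 10, 11 do not contribute to this derivation.
So O(~a) follows.

Yes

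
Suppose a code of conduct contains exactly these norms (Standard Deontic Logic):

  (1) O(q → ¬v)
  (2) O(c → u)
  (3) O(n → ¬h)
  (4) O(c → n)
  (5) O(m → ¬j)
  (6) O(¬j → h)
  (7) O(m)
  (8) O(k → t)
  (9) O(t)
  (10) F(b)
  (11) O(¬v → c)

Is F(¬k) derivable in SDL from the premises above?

No

Premise 8 is O(k → t); even if O(t) held, inferring O(k) would be affirming the consequent — invalid.
No other premise forces O(k). An ideal world satisfying every premise can still have ¬k true, so F(¬k) is not derivable.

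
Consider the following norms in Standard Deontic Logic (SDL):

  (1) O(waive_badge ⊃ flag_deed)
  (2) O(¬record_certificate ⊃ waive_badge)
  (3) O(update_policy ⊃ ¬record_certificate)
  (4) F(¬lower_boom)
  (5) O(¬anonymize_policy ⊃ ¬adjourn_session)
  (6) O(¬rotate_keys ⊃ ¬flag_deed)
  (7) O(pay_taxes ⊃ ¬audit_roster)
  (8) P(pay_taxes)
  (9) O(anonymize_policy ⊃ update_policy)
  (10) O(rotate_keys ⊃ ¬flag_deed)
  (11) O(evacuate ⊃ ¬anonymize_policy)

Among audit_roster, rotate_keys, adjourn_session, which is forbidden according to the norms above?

Premises 10 and 6 are O(rotate_keys ⊃ ¬flag_deed) and O(¬rotate_keys ⊃ ¬flag_deed); every ideal world satisfies rotate_keys or ¬rotate_keys, so in either case ¬flag_deed holds — hence O(¬flag_deed).
Premise 1 is O(waive_badge ⊃ flag_deed); contrapositively O(¬flag_deed ⊃ ¬waive_badge). Since O(¬flag_deed) holds, K gives O(¬waive_badge).
The contrapositive of premise 2 (O(¬record_certificate ⊃ waive_badge)) is O(¬waive_badge ⊃ record_certificate), and O(¬waive_badge) is already established, so O(record_certificate).
Premise 3 is O(update_policy ⊃ ¬record_certificate); contrapositively O(record_certificate ⊃ ¬update_policy). Since O(record_certificate) holds, K gives O(¬update_policy).
Premise 9 is O(anonymize_policy ⊃ update_policy); contrapositively O(¬update_policy ⊃ ¬anonymize_policy). Since O(¬update_policy) holds, K gives O(¬anonymize_policy).
With premise 5, O(¬anonymize_policy ⊃ ¬adjourn_session), the K-axiom yields O(¬adjourn_session).
So O(¬adjourn_session) holds, i.e. adjourn_session is forbidden. None of the other listed options is forbidden under the premises.

adjourn_session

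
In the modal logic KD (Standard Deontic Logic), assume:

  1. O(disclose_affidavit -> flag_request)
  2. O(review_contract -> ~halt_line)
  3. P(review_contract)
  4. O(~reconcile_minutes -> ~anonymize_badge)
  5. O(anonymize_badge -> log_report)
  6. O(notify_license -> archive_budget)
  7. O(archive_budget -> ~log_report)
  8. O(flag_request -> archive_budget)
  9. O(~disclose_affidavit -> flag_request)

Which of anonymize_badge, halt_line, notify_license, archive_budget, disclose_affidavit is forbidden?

Premises 9 and 1 cover both cases: O(~disclose_affidavit -> flag_request) and O(disclose_affidavit -> flag_request). Since ~disclose_affidavit ∨ disclose_affidavit is a tautology, O(flag_request) follows.
From O(flag_request) and premise 8, O(flag_request -> archive_budget), we obtain O(archive_budget).
With premise 7, O(archive_budget -> ~log_report), the K-axiom yields O(~log_report).
Premise 5, O(anonymize_badge -> log_report), contraposes to O(~log_report -> ~anonymize_badge); with O(~log_report) we get O(~anonymize_badge).
So O(~anonymize_badge) holds, i.e. anonymize_badge is forbidden. None of the other listed options is forbidden under the premises.

anonymize_badge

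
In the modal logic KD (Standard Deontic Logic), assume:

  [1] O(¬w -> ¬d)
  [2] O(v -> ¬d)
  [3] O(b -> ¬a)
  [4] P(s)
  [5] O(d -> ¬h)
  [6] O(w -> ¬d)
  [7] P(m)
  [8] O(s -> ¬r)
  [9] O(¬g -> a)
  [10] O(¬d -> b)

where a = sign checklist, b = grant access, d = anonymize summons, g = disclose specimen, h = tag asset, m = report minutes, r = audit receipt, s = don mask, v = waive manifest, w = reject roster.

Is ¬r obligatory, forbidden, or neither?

Neither

Premise 8 is O(s -> ¬r), but O(s) is not derivable from the premises (the permission P(s) asserts only ¬O(¬s), not O(s)), so it does not yield O(¬r).
No premise or chain of K-axiom applications forces O(¬r), and none forces O(r). So ¬r is neither obligatory nor forbidden under these norms.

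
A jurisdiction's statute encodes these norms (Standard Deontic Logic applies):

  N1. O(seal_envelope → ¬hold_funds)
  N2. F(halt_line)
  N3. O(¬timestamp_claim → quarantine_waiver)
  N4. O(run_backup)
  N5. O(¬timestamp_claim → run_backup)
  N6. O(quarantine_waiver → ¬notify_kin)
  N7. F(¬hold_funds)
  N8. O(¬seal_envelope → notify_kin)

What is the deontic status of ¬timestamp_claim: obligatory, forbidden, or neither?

Forbidden

F(¬hold_funds) at premise 7 means O(hold_funds).
The contrapositive of premise 1 (O(seal_envelope → ¬hold_funds)) is O(hold_funds → ¬seal_envelope), and O(hold_funds) is already established, so O(¬seal_envelope).
Applying K to premise 8 (O(¬seal_envelope → notify_kin)) and O(¬seal_envelope) yields O(notify_kin).
Premise 6 is O(quarantine_waiver → ¬notify_kin); contrapositively O(notify_kin → ¬quarantine_waiver). Since O(notify_kin) holds, K gives O(¬quarantine_waiver).
Premise 3 is O(¬timestamp_claim → quarantine_waiver); contrapositively O(¬quarantine_waiver → timestamp_claim). Since O(¬quarantine_waiver) holds, K gives O(timestamp_claim).
Premises 2, 4, 5 do not contribute to this derivation.
Thus O(timestamp_claim), which is F(¬timestamp_claim): ¬timestamp_claim is forbidden.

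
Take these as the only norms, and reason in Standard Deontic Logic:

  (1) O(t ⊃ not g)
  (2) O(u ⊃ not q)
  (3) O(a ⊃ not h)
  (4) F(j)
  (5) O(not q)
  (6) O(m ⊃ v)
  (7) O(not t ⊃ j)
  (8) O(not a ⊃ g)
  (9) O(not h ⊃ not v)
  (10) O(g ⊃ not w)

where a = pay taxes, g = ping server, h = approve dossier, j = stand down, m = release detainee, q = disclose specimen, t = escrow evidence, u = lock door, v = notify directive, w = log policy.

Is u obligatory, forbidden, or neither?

Neither

Premise 2 is O(u ⊃ not q); even if O(not q) held, inferring O(u) would be affirming the consequent — invalid.
No premise or chain of K-axiom applications forces O(u), and none forces O(not u). So u is neither obligatory nor forbidden under these norms.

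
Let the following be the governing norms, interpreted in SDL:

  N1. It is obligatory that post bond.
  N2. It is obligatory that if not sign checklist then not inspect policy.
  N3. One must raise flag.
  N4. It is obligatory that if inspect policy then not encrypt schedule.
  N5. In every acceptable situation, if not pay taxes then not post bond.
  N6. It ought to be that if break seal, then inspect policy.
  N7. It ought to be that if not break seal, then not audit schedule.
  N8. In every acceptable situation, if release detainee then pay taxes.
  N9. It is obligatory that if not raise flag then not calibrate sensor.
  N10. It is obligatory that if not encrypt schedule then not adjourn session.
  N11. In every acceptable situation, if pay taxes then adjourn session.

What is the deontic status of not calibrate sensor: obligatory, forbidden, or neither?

Premise 9 is O(¬raise_flag → ¬calibrate_sensor), but O(¬raise_flag) is not derivable from the premises, so it does not yield O(¬calibrate_sensor).
No premise or chain of K-axiom applications forces O(¬calibrate_sensor), and none forces O(calibrate_sensor). So ¬calibrate_sensor is neither obligatory nor forbidden under these norms.

Neither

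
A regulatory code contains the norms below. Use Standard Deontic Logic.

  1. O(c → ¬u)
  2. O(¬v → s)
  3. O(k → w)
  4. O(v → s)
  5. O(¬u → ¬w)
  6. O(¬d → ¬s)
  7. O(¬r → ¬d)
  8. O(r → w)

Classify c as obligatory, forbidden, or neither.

By case analysis on v: premise 4 gives O(v → s) and premise 2 gives O(¬v → s), so O(s) either way.
Premise 6, O(¬d → ¬s), contraposes to O(s → d); with O(s) we get O(d).
The contrapositive of premise 7 (O(¬r → ¬d)) is O(d → r), and O(d) is already established, so O(r).
With premise 8, O(r → w), the K-axiom yields O(w).
The contrapositive of premise 5 (O(¬u → ¬w)) is O(w → u), and O(w) is already established, so O(u).
Premise 1 is O(c → ¬u); contrapositively O(u → ¬c). Since O(u) holds, K gives O(¬c).
Premise 3 does not contribute to this derivation.
Thus O(¬c), which is F(c): c is forbidden.

Forbidden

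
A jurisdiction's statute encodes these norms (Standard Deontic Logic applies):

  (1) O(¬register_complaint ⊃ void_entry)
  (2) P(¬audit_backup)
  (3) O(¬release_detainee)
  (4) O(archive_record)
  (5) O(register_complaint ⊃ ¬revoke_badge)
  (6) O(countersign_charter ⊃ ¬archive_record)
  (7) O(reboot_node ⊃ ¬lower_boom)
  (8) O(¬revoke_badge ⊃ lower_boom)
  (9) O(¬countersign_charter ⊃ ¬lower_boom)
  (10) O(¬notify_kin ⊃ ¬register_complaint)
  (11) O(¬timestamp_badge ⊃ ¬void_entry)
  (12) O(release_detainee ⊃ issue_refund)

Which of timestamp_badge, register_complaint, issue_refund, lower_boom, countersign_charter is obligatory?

Premise 4 gives O(archive_record).
Premise 6 is O(countersign_charter ⊃ ¬archive_record); contrapositively O(archive_record ⊃ ¬countersign_charter). Since O(archive_record) holds, K gives O(¬countersign_charter).
With premise 9, O(¬countersign_charter ⊃ ¬lower_boom), the K-axiom yields O(¬lower_boom).
Premise 8 is O(¬revoke_badge ⊃ lower_boom); contrapositively O(¬lower_boom ⊃ revoke_badge). Since O(¬lower_boom) holds, K gives O(revoke_badge).
Premise 5 is O(register_complaint ⊃ ¬revoke_badge); contrapositively O(revoke_badge ⊃ ¬register_complaint). Since O(revoke_badge) holds, K gives O(¬register_complaint).
Premise 1 is O(¬register_complaint ⊃ void_entry); since O(¬register_complaint), deontic closure gives O(void_entry).
Premise 11, O(¬timestamp_badge ⊃ ¬void_entry), contraposes to O(void_entry ⊃ timestamp_badge); with O(void_entry) we get O(timestamp_badge).
So O(timestamp_badge) holds — timestamp_badge is obligatory. None of the other listed options is made obligatory by any chain of premises.

timestamp_badge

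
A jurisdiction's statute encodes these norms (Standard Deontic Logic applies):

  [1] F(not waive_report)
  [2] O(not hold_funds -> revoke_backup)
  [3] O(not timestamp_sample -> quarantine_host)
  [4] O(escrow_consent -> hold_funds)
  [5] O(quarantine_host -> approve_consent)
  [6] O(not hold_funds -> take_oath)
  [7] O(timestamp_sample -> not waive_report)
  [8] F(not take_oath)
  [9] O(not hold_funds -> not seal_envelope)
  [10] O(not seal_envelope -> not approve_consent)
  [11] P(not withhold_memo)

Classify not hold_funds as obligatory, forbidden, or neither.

Forbidden

Premise 1, F(not waive_report), is equivalent to O(waive_report).
Premise 7 is O(timestamp_sample -> not waive_report); contrapositively O(waive_report -> not timestamp_sample). Since O(waive_report) holds, K gives O(not timestamp_sample).
With premise 3, O(not timestamp_sample -> quarantine_host), the K-axiom yields O(quarantine_host).
Applying K to premise 5 (O(quarantine_host -> approve_consent)) and O(quarantine_host) yields O(approve_consent).
Premise 10, O(not seal_envelope -> not approve_consent), contraposes to O(approve_consent -> seal_envelope); with O(approve_consent) we get O(seal_envelope).
The contrapositive of premise 9 (O(not hold_funds -> not seal_envelope)) is O(seal_envelope -> hold_funds), and O(seal_envelope) is already established, so O(hold_funds).
Premises 2, 4, 6, 8, 11 do not contribute to this derivation.
Thus O(hold_funds), which is F(not hold_funds): not hold_funds is forbidden.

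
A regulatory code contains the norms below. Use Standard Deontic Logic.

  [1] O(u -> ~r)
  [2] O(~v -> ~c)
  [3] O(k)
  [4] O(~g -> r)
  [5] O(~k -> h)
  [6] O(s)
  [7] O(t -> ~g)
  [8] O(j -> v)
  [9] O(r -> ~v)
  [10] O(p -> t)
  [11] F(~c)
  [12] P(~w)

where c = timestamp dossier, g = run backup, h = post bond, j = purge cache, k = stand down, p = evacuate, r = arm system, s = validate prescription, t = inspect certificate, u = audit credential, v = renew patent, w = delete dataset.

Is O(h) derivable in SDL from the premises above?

No

Premise 5 is O(~k -> h), but O(~k) is not derivable from the premises, so it does not yield O(h).
No other premise forces O(h). An ideal world satisfying every premise can still have h false, so O(h) is not derivable.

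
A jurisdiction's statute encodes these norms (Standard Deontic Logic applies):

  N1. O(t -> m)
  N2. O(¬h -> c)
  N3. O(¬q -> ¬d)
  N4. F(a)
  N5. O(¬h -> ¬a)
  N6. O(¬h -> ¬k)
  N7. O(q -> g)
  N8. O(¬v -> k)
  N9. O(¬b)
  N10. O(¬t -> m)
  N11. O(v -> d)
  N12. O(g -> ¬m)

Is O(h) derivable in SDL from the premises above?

Premises 10 and 1 are O(¬t -> m) and O(t -> m); every ideal world satisfies ¬t or t, so in either case m holds — hence O(m).
The contrapositive of premise 12 (O(g -> ¬m)) is O(m -> ¬g), and O(m) is already established, so O(¬g).
The contrapositive of premise 7 (O(q -> g)) is O(¬g -> ¬q), and O(¬g) is already established, so O(¬q).
Premise 3 is O(¬q -> ¬d); since O(¬q), deontic closure gives O(¬d).
The contrapositive of premise 11 (O(v -> d)) is O(¬d -> ¬v), and O(¬d) is already established, so O(¬v).
Applying K to premise 8 (O(¬v -> k)) and O(¬v) yields O(k).
Premise 6, O(¬h -> ¬k), contraposes to O(k -> h); with O(k) we get O(h).
Premises 2, 4, 5, 9 do not contribute to this derivation.
So O(h) follows.

Yes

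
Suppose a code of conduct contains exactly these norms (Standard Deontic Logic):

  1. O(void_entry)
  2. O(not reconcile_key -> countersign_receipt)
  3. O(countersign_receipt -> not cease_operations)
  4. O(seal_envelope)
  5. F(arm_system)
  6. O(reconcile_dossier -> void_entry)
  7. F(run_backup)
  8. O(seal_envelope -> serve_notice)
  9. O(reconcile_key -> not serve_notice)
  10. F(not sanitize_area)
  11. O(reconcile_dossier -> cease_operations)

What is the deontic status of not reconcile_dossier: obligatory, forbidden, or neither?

Premise 4 gives O(seal_envelope).
With premise 8, O(seal_envelope -> serve_notice), the K-axiom yields O(serve_notice).
The contrapositive of premise 9 (O(reconcile_key -> not serve_notice)) is O(serve_notice -> not reconcile_key), and O(serve_notice) is already established, so O(not reconcile_key).
From O(not reconcile_key) and premise 2, O(not reconcile_key -> countersign_receipt), we obtain O(countersign_receipt).
Applying K to premise 3 (O(countersign_receipt -> not cease_operations)) and O(countersign_receipt) yields O(not cease_operations).
The contrapositive of premise 11 (O(reconcile_dossier -> cease_operations)) is O(not cease_operations -> not reconcile_dossier), and O(not cease_operations) is already established, so O(not reconcile_dossier).
Premises 1, 5, 6, 7, 10 do not contribute to this derivation.
Hence not reconcile_dossier is obligatory.

Obligatory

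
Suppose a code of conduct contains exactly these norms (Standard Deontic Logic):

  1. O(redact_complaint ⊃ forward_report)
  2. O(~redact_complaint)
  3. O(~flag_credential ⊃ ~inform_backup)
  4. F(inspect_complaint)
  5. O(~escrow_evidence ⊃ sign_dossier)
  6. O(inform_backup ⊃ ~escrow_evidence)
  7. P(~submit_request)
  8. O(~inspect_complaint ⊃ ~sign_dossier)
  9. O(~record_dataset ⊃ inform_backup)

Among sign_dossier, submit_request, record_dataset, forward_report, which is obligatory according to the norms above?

record_dataset

Premise 4, F(inspect_complaint), is equivalent to O(~inspect_complaint).
Premise 8 is O(~inspect_complaint ⊃ ~sign_dossier); since O(~inspect_complaint), deontic closure gives O(~sign_dossier).
Premise 5, O(~escrow_evidence ⊃ sign_dossier), contraposes to O(~sign_dossier ⊃ escrow_evidence); with O(~sign_dossier) we get O(escrow_evidence).
The contrapositive of premise 6 (O(inform_backup ⊃ ~escrow_evidence)) is O(escrow_evidence ⊃ ~inform_backup), and O(escrow_evidence) is already established, so O(~inform_backup).
The contrapositive of premise 9 (O(~record_dataset ⊃ inform_backup)) is O(~inform_backup ⊃ record_dataset), and O(~inform_backup) is already established, so O(record_dataset).
So O(record_dataset) holds — record_dataset is obligatory. None of the other listed options is made obligatory by any chain of premises.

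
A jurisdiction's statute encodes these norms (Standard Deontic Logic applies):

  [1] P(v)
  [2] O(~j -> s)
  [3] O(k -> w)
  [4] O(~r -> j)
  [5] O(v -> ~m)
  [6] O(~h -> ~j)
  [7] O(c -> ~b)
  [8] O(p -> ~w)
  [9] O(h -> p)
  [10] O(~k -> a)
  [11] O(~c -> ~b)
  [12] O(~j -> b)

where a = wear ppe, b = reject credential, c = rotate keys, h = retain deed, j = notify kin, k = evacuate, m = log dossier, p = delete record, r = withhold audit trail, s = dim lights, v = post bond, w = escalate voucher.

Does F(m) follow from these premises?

No

Premise 5 is O(v -> ~m), but O(v) is not derivable from the premises (the permission P(v) asserts only ~O(~v), not O(v)), so it does not yield O(~m).
No other premise forces O(~m). An ideal world satisfying every premise can still have m true, so F(m) is not derivable.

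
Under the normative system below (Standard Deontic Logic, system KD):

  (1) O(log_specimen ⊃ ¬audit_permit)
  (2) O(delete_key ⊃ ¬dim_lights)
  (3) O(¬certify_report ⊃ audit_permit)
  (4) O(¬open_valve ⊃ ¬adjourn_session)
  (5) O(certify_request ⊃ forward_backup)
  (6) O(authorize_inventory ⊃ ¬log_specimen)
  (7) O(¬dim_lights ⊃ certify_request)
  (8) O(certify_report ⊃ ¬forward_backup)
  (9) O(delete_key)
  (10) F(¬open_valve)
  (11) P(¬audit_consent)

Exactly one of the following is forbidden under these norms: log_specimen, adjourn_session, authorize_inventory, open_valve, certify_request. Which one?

Premise 9 states O(delete_key) outright.
Premise 2 is O(delete_key ⊃ ¬dim_lights); since O(delete_key), deontic closure gives O(¬dim_lights).
From O(¬dim_lights) and premise 7, O(¬dim_lights ⊃ certify_request), we obtain O(certify_request).
Applying K to premise 5 (O(certify_request ⊃ forward_backup)) and O(certify_request) yields O(forward_backup).
Premise 8 is O(certify_report ⊃ ¬forward_backup); contrapositively O(forward_backup ⊃ ¬certify_report). Since O(forward_backup) holds, K gives O(¬certify_report).
With premise 3, O(¬certify_report ⊃ audit_permit), the K-axiom yields O(audit_permit).
Premise 1, O(log_specimen ⊃ ¬audit_permit), contraposes to O(audit_permit ⊃ ¬log_specimen); with O(audit_permit) we get O(¬log_specimen).
So O(¬log_specimen) holds, i.e. log_specimen is forbidden. None of the other listed options is forbidden under the premises.

log_specimen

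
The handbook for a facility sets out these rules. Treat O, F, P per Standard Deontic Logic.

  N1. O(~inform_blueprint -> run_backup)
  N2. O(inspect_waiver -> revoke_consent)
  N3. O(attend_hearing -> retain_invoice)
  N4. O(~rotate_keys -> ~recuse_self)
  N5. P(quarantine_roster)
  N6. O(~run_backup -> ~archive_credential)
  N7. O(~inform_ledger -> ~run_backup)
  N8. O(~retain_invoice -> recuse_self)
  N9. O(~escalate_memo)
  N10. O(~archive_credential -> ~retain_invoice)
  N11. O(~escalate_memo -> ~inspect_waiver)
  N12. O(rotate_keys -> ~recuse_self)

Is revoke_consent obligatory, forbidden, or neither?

Neither

Premise 2 is O(inspect_waiver -> revoke_consent), but O(inspect_waiver) is not derivable from the premises, so it does not yield O(revoke_consent).
No premise or chain of K-axiom applications forces O(revoke_consent), and none forces O(~revoke_consent). So revoke_consent is neither obligatory nor forbidden under these norms.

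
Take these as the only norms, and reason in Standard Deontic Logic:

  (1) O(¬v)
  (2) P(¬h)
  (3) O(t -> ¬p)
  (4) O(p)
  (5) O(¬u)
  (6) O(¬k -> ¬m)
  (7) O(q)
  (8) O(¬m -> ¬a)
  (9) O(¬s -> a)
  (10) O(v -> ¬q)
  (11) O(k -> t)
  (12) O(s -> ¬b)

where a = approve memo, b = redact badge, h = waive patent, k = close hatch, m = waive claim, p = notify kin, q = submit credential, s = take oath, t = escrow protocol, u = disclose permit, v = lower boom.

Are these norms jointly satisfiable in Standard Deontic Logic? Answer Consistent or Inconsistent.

Premise 10 is O(v -> ¬q), but O(v) is not derivable from the premises, so it does not yield O(¬q).
So O(¬q) is not derivable, and the apparent clash with O(q) does not arise.
A world satisfying every obligation exists (e.g. a=false, b=false, h=false, k=false, m=false, p=true, q=true, s=true, t=false, u=false, v=false); no atom is both obligatory and forbidden, so the set is consistent.

Consistent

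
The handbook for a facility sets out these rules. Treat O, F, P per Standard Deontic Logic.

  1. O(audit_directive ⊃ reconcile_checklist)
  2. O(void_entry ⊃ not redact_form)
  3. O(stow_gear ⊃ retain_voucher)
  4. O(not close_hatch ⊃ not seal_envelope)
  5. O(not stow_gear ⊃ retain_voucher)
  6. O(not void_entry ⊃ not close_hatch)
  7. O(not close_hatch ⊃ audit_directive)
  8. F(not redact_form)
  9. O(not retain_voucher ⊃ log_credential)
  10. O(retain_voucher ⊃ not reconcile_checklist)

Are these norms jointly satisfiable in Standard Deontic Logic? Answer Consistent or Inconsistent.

Inconsistent

By case analysis on stow_gear: premise 3 gives O(stow_gear ⊃ retain_voucher) and premise 5 gives O(not stow_gear ⊃ retain_voucher), so O(retain_voucher) either way.
With premise 10, O(retain_voucher ⊃ not reconcile_checklist), the K-axiom yields O(not reconcile_checklist).
The contrapositive of premise 1 (O(audit_directive ⊃ reconcile_checklist)) is O(not reconcile_checklist ⊃ not audit_directive), and O(not reconcile_checklist) is already established, so O(not audit_directive).
Premise 7, O(not close_hatch ⊃ audit_directive), contraposes to O(not audit_directive ⊃ close_hatch); with O(not audit_directive) we get O(close_hatch).
The contrapositive of premise 6 (O(not void_entry ⊃ not close_hatch)) is O(close_hatch ⊃ void_entry), and O(close_hatch) is already established, so O(void_entry).
Premise 2 is O(void_entry ⊃ not redact_form); since O(void_entry), deontic closure gives O(not redact_form).
Yet premise 8 is F(not redact_form), i.e. O(redact_form).
We now have both O(not redact_form) and O(redact_form) — redact_form is simultaneously obligatory and forbidden, violating the D-axiom.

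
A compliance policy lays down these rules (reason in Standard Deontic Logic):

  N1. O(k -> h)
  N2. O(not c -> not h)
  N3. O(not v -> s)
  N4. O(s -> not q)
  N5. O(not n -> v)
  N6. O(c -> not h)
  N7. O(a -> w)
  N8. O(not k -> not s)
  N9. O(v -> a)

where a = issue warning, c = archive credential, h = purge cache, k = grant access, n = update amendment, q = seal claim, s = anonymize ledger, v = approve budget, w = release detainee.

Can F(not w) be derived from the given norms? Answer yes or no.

Premises 6 and 2 are O(c -> not h) and O(not c -> not h); every ideal world satisfies c or not c, so in either case not h holds — hence O(not h).
Premise 1 is O(k -> h); contrapositively O(not h -> not k). Since O(not h) holds, K gives O(not k).
From O(not k) and premise 8, O(not k -> not s), we obtain O(not s).
The contrapositive of premise 3 (O(not v -> s)) is O(not s -> v), and O(not s) is already established, so O(v).
With premise 9, O(v -> a), the K-axiom yields O(a).
From O(a) and premise 7, O(a -> w), we obtain O(w).
Premises 4, 5 do not contribute to this derivation.
So O(w) holds, i.e. F(not w). The claim follows.

Yes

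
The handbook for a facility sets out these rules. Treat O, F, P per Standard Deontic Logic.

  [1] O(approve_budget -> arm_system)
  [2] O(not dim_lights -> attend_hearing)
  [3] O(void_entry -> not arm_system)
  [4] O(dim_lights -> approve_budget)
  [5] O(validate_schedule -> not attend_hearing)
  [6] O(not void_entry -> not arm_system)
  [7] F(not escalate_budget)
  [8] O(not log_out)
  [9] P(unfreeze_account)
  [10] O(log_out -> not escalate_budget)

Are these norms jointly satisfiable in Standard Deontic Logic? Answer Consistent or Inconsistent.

Premise 10 is O(log_out -> not escalate_budget), but O(log_out) is not derivable from the premises, so it does not yield O(not escalate_budget).
So O(not escalate_budget) is not derivable, and the apparent clash with O(escalate_budget) does not arise.
A world satisfying every obligation exists (e.g. approve_budget=false, arm_system=false, attend_hearing=true, dim_lights=false, escalate_budget=true, log_out=false, unfreeze_account=false, validate_schedule=false, void_entry=false); no atom is both obligatory and forbidden, so the set is consistent.

Consistent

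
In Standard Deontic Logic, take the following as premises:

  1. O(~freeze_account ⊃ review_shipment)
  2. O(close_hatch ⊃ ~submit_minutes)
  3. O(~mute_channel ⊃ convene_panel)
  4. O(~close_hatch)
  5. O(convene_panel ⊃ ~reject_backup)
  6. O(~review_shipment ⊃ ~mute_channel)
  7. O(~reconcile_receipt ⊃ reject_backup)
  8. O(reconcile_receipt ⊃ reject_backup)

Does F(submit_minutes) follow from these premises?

No

Premise 2 is O(close_hatch ⊃ ~submit_minutes), but O(close_hatch) is not derivable from the premises, so it does not yield O(~submit_minutes).
No other premise forces O(~submit_minutes). An ideal world satisfying every premise can still have submit_minutes true, so F(submit_minutes) is not derivable.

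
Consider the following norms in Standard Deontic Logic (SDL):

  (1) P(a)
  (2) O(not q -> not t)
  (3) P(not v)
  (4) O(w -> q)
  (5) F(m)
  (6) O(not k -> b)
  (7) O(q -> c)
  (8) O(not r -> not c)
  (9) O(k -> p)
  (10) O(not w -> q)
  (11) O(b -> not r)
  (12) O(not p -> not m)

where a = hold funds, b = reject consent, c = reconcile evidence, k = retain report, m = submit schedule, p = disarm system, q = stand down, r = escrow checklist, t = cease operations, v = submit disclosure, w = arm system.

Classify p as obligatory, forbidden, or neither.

Obligatory

By case analysis on not w: premise 10 gives O(not w -> q) and premise 4 gives O(w -> q), so O(q) either way.
Applying K to premise 7 (O(q -> c)) and O(q) yields O(c).
The contrapositive of premise 8 (O(not r -> not c)) is O(c -> r), and O(c) is already established, so O(r).
Premise 11 is O(b -> not r); contrapositively O(r -> not b). Since O(r) holds, K gives O(not b).
Premise 6 is O(not k -> b); contrapositively O(not b -> k). Since O(not b) holds, K gives O(k).
From O(k) and premise 9, O(k -> p), we obtain O(p).
Premises 1, 2, 3, 5, 12 do not contribute to this derivation.
Hence p is obligatory.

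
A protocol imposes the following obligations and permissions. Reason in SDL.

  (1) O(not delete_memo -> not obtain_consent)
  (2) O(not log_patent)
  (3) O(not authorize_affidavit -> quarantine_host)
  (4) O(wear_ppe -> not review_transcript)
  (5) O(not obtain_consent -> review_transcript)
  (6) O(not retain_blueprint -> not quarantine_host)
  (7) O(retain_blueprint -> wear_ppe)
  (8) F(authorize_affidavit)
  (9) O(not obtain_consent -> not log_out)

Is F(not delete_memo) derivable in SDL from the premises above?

Premise 8 is F(authorize_affidavit), i.e. O(not authorize_affidavit).
Applying K to premise 3 (O(not authorize_affidavit -> quarantine_host)) and O(not authorize_affidavit) yields O(quarantine_host).
The contrapositive of premise 6 (O(not retain_blueprint -> not quarantine_host)) is O(quarantine_host -> retain_blueprint), and O(quarantine_host) is already established, so O(retain_blueprint).
Applying K to premise 7 (O(retain_blueprint -> wear_ppe)) and O(retain_blueprint) yields O(wear_ppe).
Premise 4 is O(wear_ppe -> not review_transcript); since O(wear_ppe), deontic closure gives O(not review_transcript).
The contrapositive of premise 5 (O(not obtain_consent -> review_transcript)) is O(not review_transcript -> obtain_consent), and O(not review_transcript) is already established, so O(obtain_consent).
The contrapositive of premise 1 (O(not delete_memo -> not obtain_consent)) is O(obtain_consent -> delete_memo), and O(obtain_consent) is already established, so O(delete_memo).
Premises 2, 9 do not contribute to this derivation.
So O(delete_memo) holds, i.e. F(not delete_memo). The claim follows.

Yes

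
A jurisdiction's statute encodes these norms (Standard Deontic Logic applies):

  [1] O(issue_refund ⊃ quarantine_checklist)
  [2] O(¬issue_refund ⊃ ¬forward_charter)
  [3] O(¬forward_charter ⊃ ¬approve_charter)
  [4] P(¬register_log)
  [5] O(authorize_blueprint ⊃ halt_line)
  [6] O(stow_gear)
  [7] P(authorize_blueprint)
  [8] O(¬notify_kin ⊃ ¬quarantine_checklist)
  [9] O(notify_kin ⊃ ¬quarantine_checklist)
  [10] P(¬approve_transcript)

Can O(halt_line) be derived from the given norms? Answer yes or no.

No

Premise 5 is O(authorize_blueprint ⊃ halt_line), but O(authorize_blueprint) is not derivable from the premises (the permission P(authorize_blueprint) asserts only ¬O(¬authorize_blueprint), not O(authorize_blueprint)), so it does not yield O(halt_line).
No other premise forces O(halt_line). An ideal world satisfying every premise can still have halt_line false, so O(halt_line) is not derivable.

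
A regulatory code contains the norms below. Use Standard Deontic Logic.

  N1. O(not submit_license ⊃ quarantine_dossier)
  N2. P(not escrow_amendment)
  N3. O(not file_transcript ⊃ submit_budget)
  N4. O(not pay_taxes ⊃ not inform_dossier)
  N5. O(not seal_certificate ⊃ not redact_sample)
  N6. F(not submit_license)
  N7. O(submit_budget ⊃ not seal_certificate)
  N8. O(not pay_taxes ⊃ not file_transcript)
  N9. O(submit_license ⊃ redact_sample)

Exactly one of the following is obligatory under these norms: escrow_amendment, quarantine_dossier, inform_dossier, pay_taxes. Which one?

pay_taxes

Premise 6, F(not submit_license), is equivalent to O(submit_license).
From O(submit_license) and premise 9, O(submit_license ⊃ redact_sample), we obtain O(redact_sample).
Premise 5, O(not seal_certificate ⊃ not redact_sample), contraposes to O(redact_sample ⊃ seal_certificate); with O(redact_sample) we get O(seal_certificate).
The contrapositive of premise 7 (O(submit_budget ⊃ not seal_certificate)) is O(seal_certificate ⊃ not submit_budget), and O(seal_certificate) is already established, so O(not submit_budget).
The contrapositive of premise 3 (O(not file_transcript ⊃ submit_budget)) is O(not submit_budget ⊃ file_transcript), and O(not submit_budget) is already established, so O(file_transcript).
Premise 8, O(not pay_taxes ⊃ not file_transcript), contraposes to O(file_transcript ⊃ pay_taxes); with O(file_transcript) we get O(pay_taxes).
So O(pay_taxes) holds — pay_taxes is obligatory. None of the other listed options is made obligatory by any chain of premises.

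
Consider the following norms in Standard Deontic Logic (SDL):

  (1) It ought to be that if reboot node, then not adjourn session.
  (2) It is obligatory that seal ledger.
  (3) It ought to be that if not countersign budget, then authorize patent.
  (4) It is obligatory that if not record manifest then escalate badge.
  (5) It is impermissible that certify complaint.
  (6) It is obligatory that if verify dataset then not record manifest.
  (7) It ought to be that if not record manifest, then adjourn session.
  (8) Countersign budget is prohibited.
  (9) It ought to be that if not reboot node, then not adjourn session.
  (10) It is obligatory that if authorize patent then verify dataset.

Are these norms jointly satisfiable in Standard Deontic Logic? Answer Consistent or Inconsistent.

By case analysis on ¬reboot_node: premise 9 gives O(¬reboot_node → ¬adjourn_session) and premise 1 gives O(reboot_node → ¬adjourn_session), so O(¬adjourn_session) either way.
Premise 7 is O(¬record_manifest → adjourn_session); contrapositively O(¬adjourn_session → record_manifest). Since O(¬adjourn_session) holds, K gives O(record_manifest).
Premise 6, O(verify_dataset → ¬record_manifest), contraposes to O(record_manifest → ¬verify_dataset); with O(record_manifest) we get O(¬verify_dataset).
Premise 10 is O(authorize_patent → verify_dataset); contrapositively O(¬verify_dataset → ¬authorize_patent). Since O(¬verify_dataset) holds, K gives O(¬authorize_patent).
Premise 3 is O(¬countersign_budget → authorize_patent); contrapositively O(¬authorize_patent → countersign_budget). Since O(¬authorize_patent) holds, K gives O(countersign_budget).
But premise 8, F(countersign_budget), means O(¬countersign_budget).
We now have both O(countersign_budget) and O(¬countersign_budget) — countersign_budget is simultaneously obligatory and forbidden, violating the D-axiom.

Inconsistent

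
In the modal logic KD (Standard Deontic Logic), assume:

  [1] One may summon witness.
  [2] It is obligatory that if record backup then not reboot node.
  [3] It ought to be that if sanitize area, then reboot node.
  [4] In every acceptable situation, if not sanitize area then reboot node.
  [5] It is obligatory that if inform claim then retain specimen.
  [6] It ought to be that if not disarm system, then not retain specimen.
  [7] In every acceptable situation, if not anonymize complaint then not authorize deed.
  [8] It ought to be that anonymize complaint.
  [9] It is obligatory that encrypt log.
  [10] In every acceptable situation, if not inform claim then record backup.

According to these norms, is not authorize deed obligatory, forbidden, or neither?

Premise 7 is O(¬anonymize_complaint → ¬authorize_deed), but O(¬anonymize_complaint) is not derivable from the premises, so it does not yield O(¬authorize_deed).
No premise or chain of K-axiom applications forces O(¬authorize_deed), and none forces O(authorize_deed). So ¬authorize_deed is neither obligatory nor forbidden under these norms.

Neither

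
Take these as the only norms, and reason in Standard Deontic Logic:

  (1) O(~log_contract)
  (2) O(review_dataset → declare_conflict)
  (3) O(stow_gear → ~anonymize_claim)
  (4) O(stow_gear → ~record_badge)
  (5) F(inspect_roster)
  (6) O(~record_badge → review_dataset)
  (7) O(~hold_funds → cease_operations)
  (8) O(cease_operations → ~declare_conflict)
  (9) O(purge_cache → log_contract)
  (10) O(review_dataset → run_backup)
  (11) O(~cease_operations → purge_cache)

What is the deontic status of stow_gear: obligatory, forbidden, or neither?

Premise 1 gives O(~log_contract).
Premise 9, O(purge_cache → log_contract), contraposes to O(~log_contract → ~purge_cache); with O(~log_contract) we get O(~purge_cache).
Premise 11 is O(~cease_operations → purge_cache); contrapositively O(~purge_cache → cease_operations). Since O(~purge_cache) holds, K gives O(cease_operations).
With premise 8, O(cease_operations → ~declare_conflict), the K-axiom yields O(~declare_conflict).
Premise 2 is O(review_dataset → declare_conflict); contrapositively O(~declare_conflict → ~review_dataset). Since O(~declare_conflict) holds, K gives O(~review_dataset).
Premise 6 is O(~record_badge → review_dataset); contrapositively O(~review_dataset → record_badge). Since O(~review_dataset) holds, K gives O(record_badge).
Premise 4 is O(stow_gear → ~record_badge); contrapositively O(record_badge → ~stow_gear). Since O(record_badge) holds, K gives O(~stow_gear).
Premises 3, 5, 7, 10 do not contribute to this derivation.
Thus O(~stow_gear), which is F(stow_gear): stow_gear is forbidden.

Forbidden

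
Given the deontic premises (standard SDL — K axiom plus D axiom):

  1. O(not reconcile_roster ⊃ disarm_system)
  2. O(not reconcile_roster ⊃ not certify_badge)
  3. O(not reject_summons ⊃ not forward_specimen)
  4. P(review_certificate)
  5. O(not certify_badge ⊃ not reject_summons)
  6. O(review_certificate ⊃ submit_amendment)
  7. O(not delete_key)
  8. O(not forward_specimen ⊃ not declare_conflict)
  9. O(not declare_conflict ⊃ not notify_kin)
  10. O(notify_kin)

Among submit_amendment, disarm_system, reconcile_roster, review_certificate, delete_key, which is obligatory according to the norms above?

Premise 10 gives O(notify_kin).
Premise 9, O(not declare_conflict ⊃ not notify_kin), contraposes to O(notify_kin ⊃ declare_conflict); with O(notify_kin) we get O(declare_conflict).
Premise 8, O(not forward_specimen ⊃ not declare_conflict), contraposes to O(declare_conflict ⊃ forward_specimen); with O(declare_conflict) we get O(forward_specimen).
The contrapositive of premise 3 (O(not reject_summons ⊃ not forward_specimen)) is O(forward_specimen ⊃ reject_summons), and O(forward_specimen) is already established, so O(reject_summons).
Premise 5 is O(not certify_badge ⊃ not reject_summons); contrapositively O(reject_summons ⊃ certify_badge). Since O(reject_summons) holds, K gives O(certify_badge).
Premise 2 is O(not reconcile_roster ⊃ not certify_badge); contrapositively O(certify_badge ⊃ reconcile_roster). Since O(certify_badge) holds, K gives O(reconcile_roster).
So O(reconcile_roster) holds — reconcile_roster is obligatory. None of the other listed options is made obligatory by any chain of premises.

reconcile_roster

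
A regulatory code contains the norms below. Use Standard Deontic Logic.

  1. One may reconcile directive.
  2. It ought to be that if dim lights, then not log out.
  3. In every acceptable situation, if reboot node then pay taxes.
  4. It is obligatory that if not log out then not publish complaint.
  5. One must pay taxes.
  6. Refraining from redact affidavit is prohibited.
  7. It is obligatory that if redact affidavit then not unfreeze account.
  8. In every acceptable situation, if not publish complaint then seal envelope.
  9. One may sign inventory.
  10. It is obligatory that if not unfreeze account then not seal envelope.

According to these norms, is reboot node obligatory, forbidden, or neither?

Neither

Premise 3 is O(reboot_node → pay_taxes); even if O(pay_taxes) held, inferring O(reboot_node) would be affirming the consequent — invalid.
No premise or chain of K-axiom applications forces O(reboot_node), and none forces O(¬reboot_node). So reboot_node is neither obligatory nor forbidden under these norms.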